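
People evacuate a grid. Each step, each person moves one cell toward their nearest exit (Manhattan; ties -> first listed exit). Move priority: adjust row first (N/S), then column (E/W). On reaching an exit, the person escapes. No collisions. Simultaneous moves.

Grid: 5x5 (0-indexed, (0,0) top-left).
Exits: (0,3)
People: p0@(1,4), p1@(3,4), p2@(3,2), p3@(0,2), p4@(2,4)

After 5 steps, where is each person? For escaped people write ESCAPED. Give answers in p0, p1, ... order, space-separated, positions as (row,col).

Step 1: p0:(1,4)->(0,4) | p1:(3,4)->(2,4) | p2:(3,2)->(2,2) | p3:(0,2)->(0,3)->EXIT | p4:(2,4)->(1,4)
Step 2: p0:(0,4)->(0,3)->EXIT | p1:(2,4)->(1,4) | p2:(2,2)->(1,2) | p3:escaped | p4:(1,4)->(0,4)
Step 3: p0:escaped | p1:(1,4)->(0,4) | p2:(1,2)->(0,2) | p3:escaped | p4:(0,4)->(0,3)->EXIT
Step 4: p0:escaped | p1:(0,4)->(0,3)->EXIT | p2:(0,2)->(0,3)->EXIT | p3:escaped | p4:escaped

ESCAPED ESCAPED ESCAPED ESCAPED ESCAPED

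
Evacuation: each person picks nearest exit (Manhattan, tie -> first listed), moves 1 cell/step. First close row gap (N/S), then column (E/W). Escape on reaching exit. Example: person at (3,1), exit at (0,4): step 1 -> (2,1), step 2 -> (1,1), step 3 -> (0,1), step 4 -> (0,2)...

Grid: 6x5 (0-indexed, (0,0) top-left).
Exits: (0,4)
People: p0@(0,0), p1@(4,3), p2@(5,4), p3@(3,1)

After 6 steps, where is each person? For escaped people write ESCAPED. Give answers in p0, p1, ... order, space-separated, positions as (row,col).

Step 1: p0:(0,0)->(0,1) | p1:(4,3)->(3,3) | p2:(5,4)->(4,4) | p3:(3,1)->(2,1)
Step 2: p0:(0,1)->(0,2) | p1:(3,3)->(2,3) | p2:(4,4)->(3,4) | p3:(2,1)->(1,1)
Step 3: p0:(0,2)->(0,3) | p1:(2,3)->(1,3) | p2:(3,4)->(2,4) | p3:(1,1)->(0,1)
Step 4: p0:(0,3)->(0,4)->EXIT | p1:(1,3)->(0,3) | p2:(2,4)->(1,4) | p3:(0,1)->(0,2)
Step 5: p0:escaped | p1:(0,3)->(0,4)->EXIT | p2:(1,4)->(0,4)->EXIT | p3:(0,2)->(0,3)
Step 6: p0:escaped | p1:escaped | p2:escaped | p3:(0,3)->(0,4)->EXIT

ESCAPED ESCAPED ESCAPED ESCAPED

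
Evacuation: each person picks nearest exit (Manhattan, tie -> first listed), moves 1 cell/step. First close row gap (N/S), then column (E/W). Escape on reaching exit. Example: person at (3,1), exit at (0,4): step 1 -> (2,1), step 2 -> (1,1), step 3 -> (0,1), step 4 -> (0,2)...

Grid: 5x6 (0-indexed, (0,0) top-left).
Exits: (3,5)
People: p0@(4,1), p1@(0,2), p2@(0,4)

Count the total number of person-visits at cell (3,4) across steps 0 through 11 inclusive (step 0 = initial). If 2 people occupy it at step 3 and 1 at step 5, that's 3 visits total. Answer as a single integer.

Step 0: p0@(4,1) p1@(0,2) p2@(0,4) -> at (3,4): 0 [-], cum=0
Step 1: p0@(3,1) p1@(1,2) p2@(1,4) -> at (3,4): 0 [-], cum=0
Step 2: p0@(3,2) p1@(2,2) p2@(2,4) -> at (3,4): 0 [-], cum=0
Step 3: p0@(3,3) p1@(3,2) p2@(3,4) -> at (3,4): 1 [p2], cum=1
Step 4: p0@(3,4) p1@(3,3) p2@ESC -> at (3,4): 1 [p0], cum=2
Step 5: p0@ESC p1@(3,4) p2@ESC -> at (3,4): 1 [p1], cum=3
Step 6: p0@ESC p1@ESC p2@ESC -> at (3,4): 0 [-], cum=3
Total visits = 3

Answer: 3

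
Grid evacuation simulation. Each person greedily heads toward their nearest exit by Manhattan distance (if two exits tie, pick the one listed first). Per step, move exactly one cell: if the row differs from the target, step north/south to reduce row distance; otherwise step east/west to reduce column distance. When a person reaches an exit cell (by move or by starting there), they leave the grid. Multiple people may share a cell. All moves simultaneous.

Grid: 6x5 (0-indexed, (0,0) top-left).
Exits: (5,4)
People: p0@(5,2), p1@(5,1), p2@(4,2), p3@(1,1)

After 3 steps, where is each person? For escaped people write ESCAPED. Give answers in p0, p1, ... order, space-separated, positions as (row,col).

Step 1: p0:(5,2)->(5,3) | p1:(5,1)->(5,2) | p2:(4,2)->(5,2) | p3:(1,1)->(2,1)
Step 2: p0:(5,3)->(5,4)->EXIT | p1:(5,2)->(5,3) | p2:(5,2)->(5,3) | p3:(2,1)->(3,1)
Step 3: p0:escaped | p1:(5,3)->(5,4)->EXIT | p2:(5,3)->(5,4)->EXIT | p3:(3,1)->(4,1)

ESCAPED ESCAPED ESCAPED (4,1)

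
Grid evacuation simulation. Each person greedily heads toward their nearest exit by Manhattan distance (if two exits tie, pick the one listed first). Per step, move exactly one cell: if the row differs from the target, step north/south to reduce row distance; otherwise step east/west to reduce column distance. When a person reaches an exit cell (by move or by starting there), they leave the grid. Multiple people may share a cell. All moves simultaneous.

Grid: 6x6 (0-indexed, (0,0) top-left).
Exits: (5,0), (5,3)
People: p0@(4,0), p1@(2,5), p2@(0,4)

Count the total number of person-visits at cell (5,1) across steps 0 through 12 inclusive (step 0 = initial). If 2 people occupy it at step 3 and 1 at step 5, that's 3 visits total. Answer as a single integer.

Answer: 0

Derivation:
Step 0: p0@(4,0) p1@(2,5) p2@(0,4) -> at (5,1): 0 [-], cum=0
Step 1: p0@ESC p1@(3,5) p2@(1,4) -> at (5,1): 0 [-], cum=0
Step 2: p0@ESC p1@(4,5) p2@(2,4) -> at (5,1): 0 [-], cum=0
Step 3: p0@ESC p1@(5,5) p2@(3,4) -> at (5,1): 0 [-], cum=0
Step 4: p0@ESC p1@(5,4) p2@(4,4) -> at (5,1): 0 [-], cum=0
Step 5: p0@ESC p1@ESC p2@(5,4) -> at (5,1): 0 [-], cum=0
Step 6: p0@ESC p1@ESC p2@ESC -> at (5,1): 0 [-], cum=0
Total visits = 0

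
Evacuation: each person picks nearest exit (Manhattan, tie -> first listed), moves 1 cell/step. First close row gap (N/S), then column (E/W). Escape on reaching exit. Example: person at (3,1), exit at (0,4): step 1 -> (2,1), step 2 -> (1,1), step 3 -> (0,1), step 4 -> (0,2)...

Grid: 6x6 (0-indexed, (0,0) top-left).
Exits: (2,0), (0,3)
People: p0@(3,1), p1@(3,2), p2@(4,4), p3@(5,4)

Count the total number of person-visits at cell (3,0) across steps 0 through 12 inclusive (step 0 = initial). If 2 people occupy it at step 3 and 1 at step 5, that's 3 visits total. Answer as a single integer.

Step 0: p0@(3,1) p1@(3,2) p2@(4,4) p3@(5,4) -> at (3,0): 0 [-], cum=0
Step 1: p0@(2,1) p1@(2,2) p2@(3,4) p3@(4,4) -> at (3,0): 0 [-], cum=0
Step 2: p0@ESC p1@(2,1) p2@(2,4) p3@(3,4) -> at (3,0): 0 [-], cum=0
Step 3: p0@ESC p1@ESC p2@(1,4) p3@(2,4) -> at (3,0): 0 [-], cum=0
Step 4: p0@ESC p1@ESC p2@(0,4) p3@(1,4) -> at (3,0): 0 [-], cum=0
Step 5: p0@ESC p1@ESC p2@ESC p3@(0,4) -> at (3,0): 0 [-], cum=0
Step 6: p0@ESC p1@ESC p2@ESC p3@ESC -> at (3,0): 0 [-], cum=0
Total visits = 0

Answer: 0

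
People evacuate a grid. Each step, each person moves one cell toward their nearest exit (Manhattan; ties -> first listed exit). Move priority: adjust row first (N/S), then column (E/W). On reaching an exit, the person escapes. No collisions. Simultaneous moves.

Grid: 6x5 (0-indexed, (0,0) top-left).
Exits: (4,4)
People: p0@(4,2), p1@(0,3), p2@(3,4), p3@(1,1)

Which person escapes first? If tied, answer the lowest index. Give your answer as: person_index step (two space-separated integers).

Answer: 2 1

Derivation:
Step 1: p0:(4,2)->(4,3) | p1:(0,3)->(1,3) | p2:(3,4)->(4,4)->EXIT | p3:(1,1)->(2,1)
Step 2: p0:(4,3)->(4,4)->EXIT | p1:(1,3)->(2,3) | p2:escaped | p3:(2,1)->(3,1)
Step 3: p0:escaped | p1:(2,3)->(3,3) | p2:escaped | p3:(3,1)->(4,1)
Step 4: p0:escaped | p1:(3,3)->(4,3) | p2:escaped | p3:(4,1)->(4,2)
Step 5: p0:escaped | p1:(4,3)->(4,4)->EXIT | p2:escaped | p3:(4,2)->(4,3)
Step 6: p0:escaped | p1:escaped | p2:escaped | p3:(4,3)->(4,4)->EXIT
Exit steps: [2, 5, 1, 6]
First to escape: p2 at step 1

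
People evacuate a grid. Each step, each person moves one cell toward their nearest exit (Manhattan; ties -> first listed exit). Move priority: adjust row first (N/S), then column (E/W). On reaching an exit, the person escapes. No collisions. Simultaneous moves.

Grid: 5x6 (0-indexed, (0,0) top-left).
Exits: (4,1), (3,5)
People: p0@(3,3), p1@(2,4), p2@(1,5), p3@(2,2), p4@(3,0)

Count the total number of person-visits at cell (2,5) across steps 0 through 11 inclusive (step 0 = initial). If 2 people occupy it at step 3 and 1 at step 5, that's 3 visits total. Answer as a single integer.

Step 0: p0@(3,3) p1@(2,4) p2@(1,5) p3@(2,2) p4@(3,0) -> at (2,5): 0 [-], cum=0
Step 1: p0@(3,4) p1@(3,4) p2@(2,5) p3@(3,2) p4@(4,0) -> at (2,5): 1 [p2], cum=1
Step 2: p0@ESC p1@ESC p2@ESC p3@(4,2) p4@ESC -> at (2,5): 0 [-], cum=1
Step 3: p0@ESC p1@ESC p2@ESC p3@ESC p4@ESC -> at (2,5): 0 [-], cum=1
Total visits = 1

Answer: 1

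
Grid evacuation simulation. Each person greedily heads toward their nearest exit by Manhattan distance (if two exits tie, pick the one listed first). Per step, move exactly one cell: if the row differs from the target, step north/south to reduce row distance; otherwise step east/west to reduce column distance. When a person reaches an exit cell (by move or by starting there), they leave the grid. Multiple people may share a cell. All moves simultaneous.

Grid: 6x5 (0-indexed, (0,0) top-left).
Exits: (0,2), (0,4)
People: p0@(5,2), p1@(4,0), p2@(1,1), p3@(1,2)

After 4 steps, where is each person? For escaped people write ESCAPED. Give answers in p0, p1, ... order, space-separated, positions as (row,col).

Step 1: p0:(5,2)->(4,2) | p1:(4,0)->(3,0) | p2:(1,1)->(0,1) | p3:(1,2)->(0,2)->EXIT
Step 2: p0:(4,2)->(3,2) | p1:(3,0)->(2,0) | p2:(0,1)->(0,2)->EXIT | p3:escaped
Step 3: p0:(3,2)->(2,2) | p1:(2,0)->(1,0) | p2:escaped | p3:escaped
Step 4: p0:(2,2)->(1,2) | p1:(1,0)->(0,0) | p2:escaped | p3:escaped

(1,2) (0,0) ESCAPED ESCAPED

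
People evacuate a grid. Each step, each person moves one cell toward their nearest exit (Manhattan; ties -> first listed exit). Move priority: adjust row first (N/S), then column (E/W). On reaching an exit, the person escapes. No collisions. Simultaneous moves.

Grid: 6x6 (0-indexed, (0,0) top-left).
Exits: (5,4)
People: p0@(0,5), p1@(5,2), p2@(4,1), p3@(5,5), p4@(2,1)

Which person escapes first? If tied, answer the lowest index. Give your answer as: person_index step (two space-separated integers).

Answer: 3 1

Derivation:
Step 1: p0:(0,5)->(1,5) | p1:(5,2)->(5,3) | p2:(4,1)->(5,1) | p3:(5,5)->(5,4)->EXIT | p4:(2,1)->(3,1)
Step 2: p0:(1,5)->(2,5) | p1:(5,3)->(5,4)->EXIT | p2:(5,1)->(5,2) | p3:escaped | p4:(3,1)->(4,1)
Step 3: p0:(2,5)->(3,5) | p1:escaped | p2:(5,2)->(5,3) | p3:escaped | p4:(4,1)->(5,1)
Step 4: p0:(3,5)->(4,5) | p1:escaped | p2:(5,3)->(5,4)->EXIT | p3:escaped | p4:(5,1)->(5,2)
Step 5: p0:(4,5)->(5,5) | p1:escaped | p2:escaped | p3:escaped | p4:(5,2)->(5,3)
Step 6: p0:(5,5)->(5,4)->EXIT | p1:escaped | p2:escaped | p3:escaped | p4:(5,3)->(5,4)->EXIT
Exit steps: [6, 2, 4, 1, 6]
First to escape: p3 at step 1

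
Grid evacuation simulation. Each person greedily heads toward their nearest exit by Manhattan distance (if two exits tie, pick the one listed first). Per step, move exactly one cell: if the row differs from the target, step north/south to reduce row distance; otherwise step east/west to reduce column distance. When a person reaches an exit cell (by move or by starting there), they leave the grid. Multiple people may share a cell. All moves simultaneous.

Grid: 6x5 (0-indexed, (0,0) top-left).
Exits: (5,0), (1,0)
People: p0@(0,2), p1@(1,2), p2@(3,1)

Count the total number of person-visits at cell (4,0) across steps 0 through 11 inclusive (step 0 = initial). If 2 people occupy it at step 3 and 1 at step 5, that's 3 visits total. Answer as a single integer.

Answer: 0

Derivation:
Step 0: p0@(0,2) p1@(1,2) p2@(3,1) -> at (4,0): 0 [-], cum=0
Step 1: p0@(1,2) p1@(1,1) p2@(4,1) -> at (4,0): 0 [-], cum=0
Step 2: p0@(1,1) p1@ESC p2@(5,1) -> at (4,0): 0 [-], cum=0
Step 3: p0@ESC p1@ESC p2@ESC -> at (4,0): 0 [-], cum=0
Total visits = 0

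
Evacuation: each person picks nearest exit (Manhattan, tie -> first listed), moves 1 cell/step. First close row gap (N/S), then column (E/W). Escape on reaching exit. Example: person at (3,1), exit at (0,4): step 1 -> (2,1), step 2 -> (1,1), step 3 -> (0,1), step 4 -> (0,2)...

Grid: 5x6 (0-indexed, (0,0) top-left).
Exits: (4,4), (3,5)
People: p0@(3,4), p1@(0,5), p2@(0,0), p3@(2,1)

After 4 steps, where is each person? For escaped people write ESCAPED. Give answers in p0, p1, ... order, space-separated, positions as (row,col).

Step 1: p0:(3,4)->(4,4)->EXIT | p1:(0,5)->(1,5) | p2:(0,0)->(1,0) | p3:(2,1)->(3,1)
Step 2: p0:escaped | p1:(1,5)->(2,5) | p2:(1,0)->(2,0) | p3:(3,1)->(4,1)
Step 3: p0:escaped | p1:(2,5)->(3,5)->EXIT | p2:(2,0)->(3,0) | p3:(4,1)->(4,2)
Step 4: p0:escaped | p1:escaped | p2:(3,0)->(4,0) | p3:(4,2)->(4,3)

ESCAPED ESCAPED (4,0) (4,3)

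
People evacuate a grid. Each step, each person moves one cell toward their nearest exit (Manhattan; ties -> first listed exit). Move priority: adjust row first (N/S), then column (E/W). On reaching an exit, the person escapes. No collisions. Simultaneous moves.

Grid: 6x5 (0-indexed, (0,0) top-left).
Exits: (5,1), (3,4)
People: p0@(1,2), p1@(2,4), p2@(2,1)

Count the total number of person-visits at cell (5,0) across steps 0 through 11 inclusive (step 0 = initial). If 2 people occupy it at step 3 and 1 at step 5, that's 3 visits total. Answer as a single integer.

Answer: 0

Derivation:
Step 0: p0@(1,2) p1@(2,4) p2@(2,1) -> at (5,0): 0 [-], cum=0
Step 1: p0@(2,2) p1@ESC p2@(3,1) -> at (5,0): 0 [-], cum=0
Step 2: p0@(3,2) p1@ESC p2@(4,1) -> at (5,0): 0 [-], cum=0
Step 3: p0@(3,3) p1@ESC p2@ESC -> at (5,0): 0 [-], cum=0
Step 4: p0@ESC p1@ESC p2@ESC -> at (5,0): 0 [-], cum=0
Total visits = 0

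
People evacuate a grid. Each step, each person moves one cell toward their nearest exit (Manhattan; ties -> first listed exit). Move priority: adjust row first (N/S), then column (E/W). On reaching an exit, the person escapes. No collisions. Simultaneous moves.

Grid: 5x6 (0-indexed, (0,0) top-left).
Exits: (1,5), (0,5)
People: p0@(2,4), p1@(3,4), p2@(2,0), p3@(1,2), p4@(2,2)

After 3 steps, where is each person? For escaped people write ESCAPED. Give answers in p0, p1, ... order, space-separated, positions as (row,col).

Step 1: p0:(2,4)->(1,4) | p1:(3,4)->(2,4) | p2:(2,0)->(1,0) | p3:(1,2)->(1,3) | p4:(2,2)->(1,2)
Step 2: p0:(1,4)->(1,5)->EXIT | p1:(2,4)->(1,4) | p2:(1,0)->(1,1) | p3:(1,3)->(1,4) | p4:(1,2)->(1,3)
Step 3: p0:escaped | p1:(1,4)->(1,5)->EXIT | p2:(1,1)->(1,2) | p3:(1,4)->(1,5)->EXIT | p4:(1,3)->(1,4)

ESCAPED ESCAPED (1,2) ESCAPED (1,4)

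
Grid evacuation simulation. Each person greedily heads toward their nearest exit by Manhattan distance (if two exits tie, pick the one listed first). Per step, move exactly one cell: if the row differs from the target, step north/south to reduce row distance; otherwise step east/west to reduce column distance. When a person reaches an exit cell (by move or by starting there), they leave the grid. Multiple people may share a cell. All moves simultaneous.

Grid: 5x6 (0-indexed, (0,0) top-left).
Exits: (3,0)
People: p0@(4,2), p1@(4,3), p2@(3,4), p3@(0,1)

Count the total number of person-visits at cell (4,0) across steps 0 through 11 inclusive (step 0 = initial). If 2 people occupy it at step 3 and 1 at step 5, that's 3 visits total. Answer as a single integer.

Answer: 0

Derivation:
Step 0: p0@(4,2) p1@(4,3) p2@(3,4) p3@(0,1) -> at (4,0): 0 [-], cum=0
Step 1: p0@(3,2) p1@(3,3) p2@(3,3) p3@(1,1) -> at (4,0): 0 [-], cum=0
Step 2: p0@(3,1) p1@(3,2) p2@(3,2) p3@(2,1) -> at (4,0): 0 [-], cum=0
Step 3: p0@ESC p1@(3,1) p2@(3,1) p3@(3,1) -> at (4,0): 0 [-], cum=0
Step 4: p0@ESC p1@ESC p2@ESC p3@ESC -> at (4,0): 0 [-], cum=0
Total visits = 0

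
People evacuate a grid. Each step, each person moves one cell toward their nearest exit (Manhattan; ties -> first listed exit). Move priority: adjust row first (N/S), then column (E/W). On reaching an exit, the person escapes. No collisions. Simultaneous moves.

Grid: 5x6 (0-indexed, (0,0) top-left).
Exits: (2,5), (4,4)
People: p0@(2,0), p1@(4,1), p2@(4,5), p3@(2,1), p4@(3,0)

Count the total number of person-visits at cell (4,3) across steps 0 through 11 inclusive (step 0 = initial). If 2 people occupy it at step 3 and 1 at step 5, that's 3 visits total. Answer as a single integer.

Answer: 2

Derivation:
Step 0: p0@(2,0) p1@(4,1) p2@(4,5) p3@(2,1) p4@(3,0) -> at (4,3): 0 [-], cum=0
Step 1: p0@(2,1) p1@(4,2) p2@ESC p3@(2,2) p4@(4,0) -> at (4,3): 0 [-], cum=0
Step 2: p0@(2,2) p1@(4,3) p2@ESC p3@(2,3) p4@(4,1) -> at (4,3): 1 [p1], cum=1
Step 3: p0@(2,3) p1@ESC p2@ESC p3@(2,4) p4@(4,2) -> at (4,3): 0 [-], cum=1
Step 4: p0@(2,4) p1@ESC p2@ESC p3@ESC p4@(4,3) -> at (4,3): 1 [p4], cum=2
Step 5: p0@ESC p1@ESC p2@ESC p3@ESC p4@ESC -> at (4,3): 0 [-], cum=2
Total visits = 2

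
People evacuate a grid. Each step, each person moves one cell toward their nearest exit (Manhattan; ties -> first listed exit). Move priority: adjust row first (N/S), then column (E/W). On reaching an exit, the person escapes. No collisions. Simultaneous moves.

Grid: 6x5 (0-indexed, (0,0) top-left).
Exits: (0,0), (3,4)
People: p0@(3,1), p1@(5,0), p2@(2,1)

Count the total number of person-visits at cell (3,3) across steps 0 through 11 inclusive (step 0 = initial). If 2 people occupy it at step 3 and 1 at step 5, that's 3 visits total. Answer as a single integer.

Step 0: p0@(3,1) p1@(5,0) p2@(2,1) -> at (3,3): 0 [-], cum=0
Step 1: p0@(3,2) p1@(4,0) p2@(1,1) -> at (3,3): 0 [-], cum=0
Step 2: p0@(3,3) p1@(3,0) p2@(0,1) -> at (3,3): 1 [p0], cum=1
Step 3: p0@ESC p1@(2,0) p2@ESC -> at (3,3): 0 [-], cum=1
Step 4: p0@ESC p1@(1,0) p2@ESC -> at (3,3): 0 [-], cum=1
Step 5: p0@ESC p1@ESC p2@ESC -> at (3,3): 0 [-], cum=1
Total visits = 1

Answer: 1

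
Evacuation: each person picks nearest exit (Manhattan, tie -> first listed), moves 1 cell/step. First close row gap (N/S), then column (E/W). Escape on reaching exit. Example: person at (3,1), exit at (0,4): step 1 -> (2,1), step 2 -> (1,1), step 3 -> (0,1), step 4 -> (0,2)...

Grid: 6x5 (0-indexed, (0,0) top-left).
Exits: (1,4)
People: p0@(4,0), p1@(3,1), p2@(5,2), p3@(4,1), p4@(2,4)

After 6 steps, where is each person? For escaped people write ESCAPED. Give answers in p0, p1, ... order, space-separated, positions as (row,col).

Step 1: p0:(4,0)->(3,0) | p1:(3,1)->(2,1) | p2:(5,2)->(4,2) | p3:(4,1)->(3,1) | p4:(2,4)->(1,4)->EXIT
Step 2: p0:(3,0)->(2,0) | p1:(2,1)->(1,1) | p2:(4,2)->(3,2) | p3:(3,1)->(2,1) | p4:escaped
Step 3: p0:(2,0)->(1,0) | p1:(1,1)->(1,2) | p2:(3,2)->(2,2) | p3:(2,1)->(1,1) | p4:escaped
Step 4: p0:(1,0)->(1,1) | p1:(1,2)->(1,3) | p2:(2,2)->(1,2) | p3:(1,1)->(1,2) | p4:escaped
Step 5: p0:(1,1)->(1,2) | p1:(1,3)->(1,4)->EXIT | p2:(1,2)->(1,3) | p3:(1,2)->(1,3) | p4:escaped
Step 6: p0:(1,2)->(1,3) | p1:escaped | p2:(1,3)->(1,4)->EXIT | p3:(1,3)->(1,4)->EXIT | p4:escaped

(1,3) ESCAPED ESCAPED ESCAPED ESCAPED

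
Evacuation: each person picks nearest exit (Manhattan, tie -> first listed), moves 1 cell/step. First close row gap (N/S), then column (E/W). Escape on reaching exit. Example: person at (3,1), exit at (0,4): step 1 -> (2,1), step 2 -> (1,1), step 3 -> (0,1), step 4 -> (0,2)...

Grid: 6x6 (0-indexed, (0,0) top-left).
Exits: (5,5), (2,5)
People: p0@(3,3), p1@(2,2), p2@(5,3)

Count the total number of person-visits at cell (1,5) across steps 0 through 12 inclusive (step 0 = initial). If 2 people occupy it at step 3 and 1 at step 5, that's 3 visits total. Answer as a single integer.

Answer: 0

Derivation:
Step 0: p0@(3,3) p1@(2,2) p2@(5,3) -> at (1,5): 0 [-], cum=0
Step 1: p0@(2,3) p1@(2,3) p2@(5,4) -> at (1,5): 0 [-], cum=0
Step 2: p0@(2,4) p1@(2,4) p2@ESC -> at (1,5): 0 [-], cum=0
Step 3: p0@ESC p1@ESC p2@ESC -> at (1,5): 0 [-], cum=0
Total visits = 0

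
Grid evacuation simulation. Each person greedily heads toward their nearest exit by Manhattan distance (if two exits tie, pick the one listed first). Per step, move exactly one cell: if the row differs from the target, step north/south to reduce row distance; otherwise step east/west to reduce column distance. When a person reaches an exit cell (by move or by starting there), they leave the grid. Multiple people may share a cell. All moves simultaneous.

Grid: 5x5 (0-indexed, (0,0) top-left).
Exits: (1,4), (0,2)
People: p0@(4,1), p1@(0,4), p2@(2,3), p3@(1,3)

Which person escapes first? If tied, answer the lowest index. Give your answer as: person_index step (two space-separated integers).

Answer: 1 1

Derivation:
Step 1: p0:(4,1)->(3,1) | p1:(0,4)->(1,4)->EXIT | p2:(2,3)->(1,3) | p3:(1,3)->(1,4)->EXIT
Step 2: p0:(3,1)->(2,1) | p1:escaped | p2:(1,3)->(1,4)->EXIT | p3:escaped
Step 3: p0:(2,1)->(1,1) | p1:escaped | p2:escaped | p3:escaped
Step 4: p0:(1,1)->(0,1) | p1:escaped | p2:escaped | p3:escaped
Step 5: p0:(0,1)->(0,2)->EXIT | p1:escaped | p2:escaped | p3:escaped
Exit steps: [5, 1, 2, 1]
First to escape: p1 at step 1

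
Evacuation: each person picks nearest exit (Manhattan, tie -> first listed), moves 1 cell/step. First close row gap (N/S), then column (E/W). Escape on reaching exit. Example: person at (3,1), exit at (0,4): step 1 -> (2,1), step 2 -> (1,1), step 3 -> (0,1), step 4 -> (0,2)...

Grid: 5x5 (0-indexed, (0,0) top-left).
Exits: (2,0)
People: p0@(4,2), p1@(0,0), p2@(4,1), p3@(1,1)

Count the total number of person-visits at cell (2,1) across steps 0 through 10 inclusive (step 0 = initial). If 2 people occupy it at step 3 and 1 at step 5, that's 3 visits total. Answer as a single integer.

Step 0: p0@(4,2) p1@(0,0) p2@(4,1) p3@(1,1) -> at (2,1): 0 [-], cum=0
Step 1: p0@(3,2) p1@(1,0) p2@(3,1) p3@(2,1) -> at (2,1): 1 [p3], cum=1
Step 2: p0@(2,2) p1@ESC p2@(2,1) p3@ESC -> at (2,1): 1 [p2], cum=2
Step 3: p0@(2,1) p1@ESC p2@ESC p3@ESC -> at (2,1): 1 [p0], cum=3
Step 4: p0@ESC p1@ESC p2@ESC p3@ESC -> at (2,1): 0 [-], cum=3
Total visits = 3

Answer: 3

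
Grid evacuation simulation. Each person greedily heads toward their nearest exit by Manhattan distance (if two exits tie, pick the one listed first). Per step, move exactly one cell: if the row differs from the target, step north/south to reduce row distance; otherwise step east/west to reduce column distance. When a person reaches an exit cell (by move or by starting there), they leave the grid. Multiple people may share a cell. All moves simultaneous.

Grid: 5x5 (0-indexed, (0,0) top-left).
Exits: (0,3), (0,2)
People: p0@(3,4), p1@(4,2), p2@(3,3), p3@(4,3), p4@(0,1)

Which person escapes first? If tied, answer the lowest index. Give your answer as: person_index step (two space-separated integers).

Answer: 4 1

Derivation:
Step 1: p0:(3,4)->(2,4) | p1:(4,2)->(3,2) | p2:(3,3)->(2,3) | p3:(4,3)->(3,3) | p4:(0,1)->(0,2)->EXIT
Step 2: p0:(2,4)->(1,4) | p1:(3,2)->(2,2) | p2:(2,3)->(1,3) | p3:(3,3)->(2,3) | p4:escaped
Step 3: p0:(1,4)->(0,4) | p1:(2,2)->(1,2) | p2:(1,3)->(0,3)->EXIT | p3:(2,3)->(1,3) | p4:escaped
Step 4: p0:(0,4)->(0,3)->EXIT | p1:(1,2)->(0,2)->EXIT | p2:escaped | p3:(1,3)->(0,3)->EXIT | p4:escaped
Exit steps: [4, 4, 3, 4, 1]
First to escape: p4 at step 1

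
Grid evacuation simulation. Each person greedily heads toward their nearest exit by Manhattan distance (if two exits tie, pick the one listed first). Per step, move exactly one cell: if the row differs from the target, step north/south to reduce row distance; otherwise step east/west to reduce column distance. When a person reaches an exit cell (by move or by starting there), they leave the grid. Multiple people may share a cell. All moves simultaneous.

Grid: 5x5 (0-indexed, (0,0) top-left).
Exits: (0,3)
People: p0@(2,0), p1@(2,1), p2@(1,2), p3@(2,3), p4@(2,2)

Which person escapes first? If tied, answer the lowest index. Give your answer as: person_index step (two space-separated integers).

Step 1: p0:(2,0)->(1,0) | p1:(2,1)->(1,1) | p2:(1,2)->(0,2) | p3:(2,3)->(1,3) | p4:(2,2)->(1,2)
Step 2: p0:(1,0)->(0,0) | p1:(1,1)->(0,1) | p2:(0,2)->(0,3)->EXIT | p3:(1,3)->(0,3)->EXIT | p4:(1,2)->(0,2)
Step 3: p0:(0,0)->(0,1) | p1:(0,1)->(0,2) | p2:escaped | p3:escaped | p4:(0,2)->(0,3)->EXIT
Step 4: p0:(0,1)->(0,2) | p1:(0,2)->(0,3)->EXIT | p2:escaped | p3:escaped | p4:escaped
Step 5: p0:(0,2)->(0,3)->EXIT | p1:escaped | p2:escaped | p3:escaped | p4:escaped
Exit steps: [5, 4, 2, 2, 3]
First to escape: p2 at step 2

Answer: 2 2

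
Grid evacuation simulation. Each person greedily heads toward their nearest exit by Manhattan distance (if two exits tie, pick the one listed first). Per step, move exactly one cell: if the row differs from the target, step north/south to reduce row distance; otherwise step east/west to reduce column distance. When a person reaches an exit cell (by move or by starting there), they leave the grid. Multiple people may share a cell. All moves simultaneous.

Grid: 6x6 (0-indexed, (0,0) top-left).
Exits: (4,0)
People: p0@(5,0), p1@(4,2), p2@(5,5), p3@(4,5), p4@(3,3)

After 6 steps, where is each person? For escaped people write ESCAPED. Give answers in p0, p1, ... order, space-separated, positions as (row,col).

Step 1: p0:(5,0)->(4,0)->EXIT | p1:(4,2)->(4,1) | p2:(5,5)->(4,5) | p3:(4,5)->(4,4) | p4:(3,3)->(4,3)
Step 2: p0:escaped | p1:(4,1)->(4,0)->EXIT | p2:(4,5)->(4,4) | p3:(4,4)->(4,3) | p4:(4,3)->(4,2)
Step 3: p0:escaped | p1:escaped | p2:(4,4)->(4,3) | p3:(4,3)->(4,2) | p4:(4,2)->(4,1)
Step 4: p0:escaped | p1:escaped | p2:(4,3)->(4,2) | p3:(4,2)->(4,1) | p4:(4,1)->(4,0)->EXIT
Step 5: p0:escaped | p1:escaped | p2:(4,2)->(4,1) | p3:(4,1)->(4,0)->EXIT | p4:escaped
Step 6: p0:escaped | p1:escaped | p2:(4,1)->(4,0)->EXIT | p3:escaped | p4:escaped

ESCAPED ESCAPED ESCAPED ESCAPED ESCAPED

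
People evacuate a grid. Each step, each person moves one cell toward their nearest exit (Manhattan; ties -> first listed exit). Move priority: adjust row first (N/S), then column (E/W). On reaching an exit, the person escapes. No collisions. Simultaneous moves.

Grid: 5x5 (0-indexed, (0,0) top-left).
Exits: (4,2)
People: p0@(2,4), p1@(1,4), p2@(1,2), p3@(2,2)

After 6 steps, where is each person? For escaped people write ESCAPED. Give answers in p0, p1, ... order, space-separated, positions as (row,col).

Step 1: p0:(2,4)->(3,4) | p1:(1,4)->(2,4) | p2:(1,2)->(2,2) | p3:(2,2)->(3,2)
Step 2: p0:(3,4)->(4,4) | p1:(2,4)->(3,4) | p2:(2,2)->(3,2) | p3:(3,2)->(4,2)->EXIT
Step 3: p0:(4,4)->(4,3) | p1:(3,4)->(4,4) | p2:(3,2)->(4,2)->EXIT | p3:escaped
Step 4: p0:(4,3)->(4,2)->EXIT | p1:(4,4)->(4,3) | p2:escaped | p3:escaped
Step 5: p0:escaped | p1:(4,3)->(4,2)->EXIT | p2:escaped | p3:escaped

ESCAPED ESCAPED ESCAPED ESCAPED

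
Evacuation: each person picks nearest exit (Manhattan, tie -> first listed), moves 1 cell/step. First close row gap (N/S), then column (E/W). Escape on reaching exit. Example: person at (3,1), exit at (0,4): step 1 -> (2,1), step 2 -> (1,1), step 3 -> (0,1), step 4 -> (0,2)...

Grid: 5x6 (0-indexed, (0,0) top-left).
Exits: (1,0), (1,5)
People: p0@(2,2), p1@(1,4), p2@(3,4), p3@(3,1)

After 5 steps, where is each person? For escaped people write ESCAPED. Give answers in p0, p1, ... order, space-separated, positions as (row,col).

Step 1: p0:(2,2)->(1,2) | p1:(1,4)->(1,5)->EXIT | p2:(3,4)->(2,4) | p3:(3,1)->(2,1)
Step 2: p0:(1,2)->(1,1) | p1:escaped | p2:(2,4)->(1,4) | p3:(2,1)->(1,1)
Step 3: p0:(1,1)->(1,0)->EXIT | p1:escaped | p2:(1,4)->(1,5)->EXIT | p3:(1,1)->(1,0)->EXIT

ESCAPED ESCAPED ESCAPED ESCAPED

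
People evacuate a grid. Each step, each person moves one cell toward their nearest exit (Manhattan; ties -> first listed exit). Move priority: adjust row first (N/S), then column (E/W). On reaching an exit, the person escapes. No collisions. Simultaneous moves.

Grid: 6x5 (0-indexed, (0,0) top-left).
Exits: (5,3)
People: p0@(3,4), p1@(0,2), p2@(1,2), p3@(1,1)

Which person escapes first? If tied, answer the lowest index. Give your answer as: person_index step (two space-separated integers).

Step 1: p0:(3,4)->(4,4) | p1:(0,2)->(1,2) | p2:(1,2)->(2,2) | p3:(1,1)->(2,1)
Step 2: p0:(4,4)->(5,4) | p1:(1,2)->(2,2) | p2:(2,2)->(3,2) | p3:(2,1)->(3,1)
Step 3: p0:(5,4)->(5,3)->EXIT | p1:(2,2)->(3,2) | p2:(3,2)->(4,2) | p3:(3,1)->(4,1)
Step 4: p0:escaped | p1:(3,2)->(4,2) | p2:(4,2)->(5,2) | p3:(4,1)->(5,1)
Step 5: p0:escaped | p1:(4,2)->(5,2) | p2:(5,2)->(5,3)->EXIT | p3:(5,1)->(5,2)
Step 6: p0:escaped | p1:(5,2)->(5,3)->EXIT | p2:escaped | p3:(5,2)->(5,3)->EXIT
Exit steps: [3, 6, 5, 6]
First to escape: p0 at step 3

Answer: 0 3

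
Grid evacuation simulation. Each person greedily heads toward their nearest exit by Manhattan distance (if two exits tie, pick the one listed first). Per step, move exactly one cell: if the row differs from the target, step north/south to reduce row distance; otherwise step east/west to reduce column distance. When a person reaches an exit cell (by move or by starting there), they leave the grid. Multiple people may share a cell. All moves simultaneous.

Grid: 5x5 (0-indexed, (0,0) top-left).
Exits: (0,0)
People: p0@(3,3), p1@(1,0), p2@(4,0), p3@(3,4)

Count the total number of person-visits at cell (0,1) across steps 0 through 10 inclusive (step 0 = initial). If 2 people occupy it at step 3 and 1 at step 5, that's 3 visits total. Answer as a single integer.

Step 0: p0@(3,3) p1@(1,0) p2@(4,0) p3@(3,4) -> at (0,1): 0 [-], cum=0
Step 1: p0@(2,3) p1@ESC p2@(3,0) p3@(2,4) -> at (0,1): 0 [-], cum=0
Step 2: p0@(1,3) p1@ESC p2@(2,0) p3@(1,4) -> at (0,1): 0 [-], cum=0
Step 3: p0@(0,3) p1@ESC p2@(1,0) p3@(0,4) -> at (0,1): 0 [-], cum=0
Step 4: p0@(0,2) p1@ESC p2@ESC p3@(0,3) -> at (0,1): 0 [-], cum=0
Step 5: p0@(0,1) p1@ESC p2@ESC p3@(0,2) -> at (0,1): 1 [p0], cum=1
Step 6: p0@ESC p1@ESC p2@ESC p3@(0,1) -> at (0,1): 1 [p3], cum=2
Step 7: p0@ESC p1@ESC p2@ESC p3@ESC -> at (0,1): 0 [-], cum=2
Total visits = 2

Answer: 2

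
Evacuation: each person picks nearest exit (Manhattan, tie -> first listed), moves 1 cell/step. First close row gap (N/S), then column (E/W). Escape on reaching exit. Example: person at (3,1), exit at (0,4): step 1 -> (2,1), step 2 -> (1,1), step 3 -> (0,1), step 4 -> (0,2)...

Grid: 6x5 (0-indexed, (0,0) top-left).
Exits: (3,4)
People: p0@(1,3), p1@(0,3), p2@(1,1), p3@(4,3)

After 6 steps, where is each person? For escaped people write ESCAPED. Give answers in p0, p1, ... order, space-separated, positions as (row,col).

Step 1: p0:(1,3)->(2,3) | p1:(0,3)->(1,3) | p2:(1,1)->(2,1) | p3:(4,3)->(3,3)
Step 2: p0:(2,3)->(3,3) | p1:(1,3)->(2,3) | p2:(2,1)->(3,1) | p3:(3,3)->(3,4)->EXIT
Step 3: p0:(3,3)->(3,4)->EXIT | p1:(2,3)->(3,3) | p2:(3,1)->(3,2) | p3:escaped
Step 4: p0:escaped | p1:(3,3)->(3,4)->EXIT | p2:(3,2)->(3,3) | p3:escaped
Step 5: p0:escaped | p1:escaped | p2:(3,3)->(3,4)->EXIT | p3:escaped

ESCAPED ESCAPED ESCAPED ESCAPED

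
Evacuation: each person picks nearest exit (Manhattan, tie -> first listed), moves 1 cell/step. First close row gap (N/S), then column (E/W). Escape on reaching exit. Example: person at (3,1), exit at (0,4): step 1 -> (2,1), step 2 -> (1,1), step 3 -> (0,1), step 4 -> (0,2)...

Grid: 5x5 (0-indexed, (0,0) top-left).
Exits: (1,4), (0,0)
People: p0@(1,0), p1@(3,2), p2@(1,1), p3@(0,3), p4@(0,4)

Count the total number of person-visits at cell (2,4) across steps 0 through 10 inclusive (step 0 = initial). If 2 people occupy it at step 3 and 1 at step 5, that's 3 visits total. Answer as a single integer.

Answer: 0

Derivation:
Step 0: p0@(1,0) p1@(3,2) p2@(1,1) p3@(0,3) p4@(0,4) -> at (2,4): 0 [-], cum=0
Step 1: p0@ESC p1@(2,2) p2@(0,1) p3@(1,3) p4@ESC -> at (2,4): 0 [-], cum=0
Step 2: p0@ESC p1@(1,2) p2@ESC p3@ESC p4@ESC -> at (2,4): 0 [-], cum=0
Step 3: p0@ESC p1@(1,3) p2@ESC p3@ESC p4@ESC -> at (2,4): 0 [-], cum=0
Step 4: p0@ESC p1@ESC p2@ESC p3@ESC p4@ESC -> at (2,4): 0 [-], cum=0
Total visits = 0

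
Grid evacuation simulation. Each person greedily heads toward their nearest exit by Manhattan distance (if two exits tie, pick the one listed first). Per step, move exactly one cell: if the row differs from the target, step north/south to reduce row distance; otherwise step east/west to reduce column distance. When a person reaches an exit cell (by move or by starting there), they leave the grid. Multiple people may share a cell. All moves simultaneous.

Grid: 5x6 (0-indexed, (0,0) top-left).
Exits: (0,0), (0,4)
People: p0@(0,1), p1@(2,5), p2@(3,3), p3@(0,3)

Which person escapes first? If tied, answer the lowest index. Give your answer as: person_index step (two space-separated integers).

Answer: 0 1

Derivation:
Step 1: p0:(0,1)->(0,0)->EXIT | p1:(2,5)->(1,5) | p2:(3,3)->(2,3) | p3:(0,3)->(0,4)->EXIT
Step 2: p0:escaped | p1:(1,5)->(0,5) | p2:(2,3)->(1,3) | p3:escaped
Step 3: p0:escaped | p1:(0,5)->(0,4)->EXIT | p2:(1,3)->(0,3) | p3:escaped
Step 4: p0:escaped | p1:escaped | p2:(0,3)->(0,4)->EXIT | p3:escaped
Exit steps: [1, 3, 4, 1]
First to escape: p0 at step 1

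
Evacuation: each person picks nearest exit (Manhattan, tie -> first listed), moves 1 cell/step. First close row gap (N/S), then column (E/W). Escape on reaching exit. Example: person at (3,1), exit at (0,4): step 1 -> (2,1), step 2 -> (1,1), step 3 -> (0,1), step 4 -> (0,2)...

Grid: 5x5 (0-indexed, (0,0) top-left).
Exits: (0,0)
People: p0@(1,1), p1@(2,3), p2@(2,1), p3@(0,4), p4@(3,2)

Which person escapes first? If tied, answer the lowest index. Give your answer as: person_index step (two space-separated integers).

Step 1: p0:(1,1)->(0,1) | p1:(2,3)->(1,3) | p2:(2,1)->(1,1) | p3:(0,4)->(0,3) | p4:(3,2)->(2,2)
Step 2: p0:(0,1)->(0,0)->EXIT | p1:(1,3)->(0,3) | p2:(1,1)->(0,1) | p3:(0,3)->(0,2) | p4:(2,2)->(1,2)
Step 3: p0:escaped | p1:(0,3)->(0,2) | p2:(0,1)->(0,0)->EXIT | p3:(0,2)->(0,1) | p4:(1,2)->(0,2)
Step 4: p0:escaped | p1:(0,2)->(0,1) | p2:escaped | p3:(0,1)->(0,0)->EXIT | p4:(0,2)->(0,1)
Step 5: p0:escaped | p1:(0,1)->(0,0)->EXIT | p2:escaped | p3:escaped | p4:(0,1)->(0,0)->EXIT
Exit steps: [2, 5, 3, 4, 5]
First to escape: p0 at step 2

Answer: 0 2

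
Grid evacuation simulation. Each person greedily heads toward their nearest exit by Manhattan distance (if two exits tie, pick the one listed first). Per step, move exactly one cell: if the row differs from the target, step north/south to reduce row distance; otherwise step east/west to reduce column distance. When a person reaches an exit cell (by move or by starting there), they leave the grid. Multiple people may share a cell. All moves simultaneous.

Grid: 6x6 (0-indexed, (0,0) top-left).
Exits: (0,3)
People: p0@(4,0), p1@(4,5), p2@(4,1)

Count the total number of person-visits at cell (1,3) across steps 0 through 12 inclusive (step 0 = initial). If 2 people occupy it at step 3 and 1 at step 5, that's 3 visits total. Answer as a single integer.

Step 0: p0@(4,0) p1@(4,5) p2@(4,1) -> at (1,3): 0 [-], cum=0
Step 1: p0@(3,0) p1@(3,5) p2@(3,1) -> at (1,3): 0 [-], cum=0
Step 2: p0@(2,0) p1@(2,5) p2@(2,1) -> at (1,3): 0 [-], cum=0
Step 3: p0@(1,0) p1@(1,5) p2@(1,1) -> at (1,3): 0 [-], cum=0
Step 4: p0@(0,0) p1@(0,5) p2@(0,1) -> at (1,3): 0 [-], cum=0
Step 5: p0@(0,1) p1@(0,4) p2@(0,2) -> at (1,3): 0 [-], cum=0
Step 6: p0@(0,2) p1@ESC p2@ESC -> at (1,3): 0 [-], cum=0
Step 7: p0@ESC p1@ESC p2@ESC -> at (1,3): 0 [-], cum=0
Total visits = 0

Answer: 0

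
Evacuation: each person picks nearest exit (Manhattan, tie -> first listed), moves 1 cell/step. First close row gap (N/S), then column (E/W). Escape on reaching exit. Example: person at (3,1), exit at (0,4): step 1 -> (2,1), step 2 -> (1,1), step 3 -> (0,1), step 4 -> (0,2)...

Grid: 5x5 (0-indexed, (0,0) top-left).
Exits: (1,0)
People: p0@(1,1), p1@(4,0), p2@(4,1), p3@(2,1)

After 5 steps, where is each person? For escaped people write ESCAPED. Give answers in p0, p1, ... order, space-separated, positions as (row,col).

Step 1: p0:(1,1)->(1,0)->EXIT | p1:(4,0)->(3,0) | p2:(4,1)->(3,1) | p3:(2,1)->(1,1)
Step 2: p0:escaped | p1:(3,0)->(2,0) | p2:(3,1)->(2,1) | p3:(1,1)->(1,0)->EXIT
Step 3: p0:escaped | p1:(2,0)->(1,0)->EXIT | p2:(2,1)->(1,1) | p3:escaped
Step 4: p0:escaped | p1:escaped | p2:(1,1)->(1,0)->EXIT | p3:escaped

ESCAPED ESCAPED ESCAPED ESCAPED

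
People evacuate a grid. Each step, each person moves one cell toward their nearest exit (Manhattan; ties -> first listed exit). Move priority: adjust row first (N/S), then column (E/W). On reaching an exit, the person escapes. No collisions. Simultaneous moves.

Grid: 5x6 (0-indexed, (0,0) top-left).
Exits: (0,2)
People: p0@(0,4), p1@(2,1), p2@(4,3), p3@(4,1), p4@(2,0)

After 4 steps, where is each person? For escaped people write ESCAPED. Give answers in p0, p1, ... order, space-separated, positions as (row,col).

Step 1: p0:(0,4)->(0,3) | p1:(2,1)->(1,1) | p2:(4,3)->(3,3) | p3:(4,1)->(3,1) | p4:(2,0)->(1,0)
Step 2: p0:(0,3)->(0,2)->EXIT | p1:(1,1)->(0,1) | p2:(3,3)->(2,3) | p3:(3,1)->(2,1) | p4:(1,0)->(0,0)
Step 3: p0:escaped | p1:(0,1)->(0,2)->EXIT | p2:(2,3)->(1,3) | p3:(2,1)->(1,1) | p4:(0,0)->(0,1)
Step 4: p0:escaped | p1:escaped | p2:(1,3)->(0,3) | p3:(1,1)->(0,1) | p4:(0,1)->(0,2)->EXIT

ESCAPED ESCAPED (0,3) (0,1) ESCAPED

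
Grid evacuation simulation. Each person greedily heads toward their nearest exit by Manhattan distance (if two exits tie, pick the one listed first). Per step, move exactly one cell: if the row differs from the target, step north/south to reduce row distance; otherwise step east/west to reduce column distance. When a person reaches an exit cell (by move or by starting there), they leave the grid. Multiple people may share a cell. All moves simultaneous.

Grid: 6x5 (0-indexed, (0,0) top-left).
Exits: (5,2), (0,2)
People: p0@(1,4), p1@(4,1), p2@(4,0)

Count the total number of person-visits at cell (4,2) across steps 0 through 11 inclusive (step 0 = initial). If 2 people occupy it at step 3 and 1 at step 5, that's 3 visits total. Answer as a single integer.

Answer: 0

Derivation:
Step 0: p0@(1,4) p1@(4,1) p2@(4,0) -> at (4,2): 0 [-], cum=0
Step 1: p0@(0,4) p1@(5,1) p2@(5,0) -> at (4,2): 0 [-], cum=0
Step 2: p0@(0,3) p1@ESC p2@(5,1) -> at (4,2): 0 [-], cum=0
Step 3: p0@ESC p1@ESC p2@ESC -> at (4,2): 0 [-], cum=0
Total visits = 0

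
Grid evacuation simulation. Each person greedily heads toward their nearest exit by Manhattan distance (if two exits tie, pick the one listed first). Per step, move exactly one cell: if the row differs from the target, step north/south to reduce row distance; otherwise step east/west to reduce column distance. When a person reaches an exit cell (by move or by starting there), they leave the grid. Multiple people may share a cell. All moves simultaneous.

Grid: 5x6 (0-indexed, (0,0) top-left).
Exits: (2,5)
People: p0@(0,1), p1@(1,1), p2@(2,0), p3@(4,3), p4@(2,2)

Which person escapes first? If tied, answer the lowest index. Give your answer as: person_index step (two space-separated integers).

Answer: 4 3

Derivation:
Step 1: p0:(0,1)->(1,1) | p1:(1,1)->(2,1) | p2:(2,0)->(2,1) | p3:(4,3)->(3,3) | p4:(2,2)->(2,3)
Step 2: p0:(1,1)->(2,1) | p1:(2,1)->(2,2) | p2:(2,1)->(2,2) | p3:(3,3)->(2,3) | p4:(2,3)->(2,4)
Step 3: p0:(2,1)->(2,2) | p1:(2,2)->(2,3) | p2:(2,2)->(2,3) | p3:(2,3)->(2,4) | p4:(2,4)->(2,5)->EXIT
Step 4: p0:(2,2)->(2,3) | p1:(2,3)->(2,4) | p2:(2,3)->(2,4) | p3:(2,4)->(2,5)->EXIT | p4:escaped
Step 5: p0:(2,3)->(2,4) | p1:(2,4)->(2,5)->EXIT | p2:(2,4)->(2,5)->EXIT | p3:escaped | p4:escaped
Step 6: p0:(2,4)->(2,5)->EXIT | p1:escaped | p2:escaped | p3:escaped | p4:escaped
Exit steps: [6, 5, 5, 4, 3]
First to escape: p4 at step 3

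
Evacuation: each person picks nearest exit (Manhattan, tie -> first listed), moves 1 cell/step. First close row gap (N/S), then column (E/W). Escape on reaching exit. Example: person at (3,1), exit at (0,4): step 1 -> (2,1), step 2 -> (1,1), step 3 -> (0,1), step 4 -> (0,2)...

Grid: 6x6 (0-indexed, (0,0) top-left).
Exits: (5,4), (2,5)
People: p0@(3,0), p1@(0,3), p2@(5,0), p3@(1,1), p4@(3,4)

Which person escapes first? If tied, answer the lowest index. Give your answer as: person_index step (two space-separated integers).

Step 1: p0:(3,0)->(4,0) | p1:(0,3)->(1,3) | p2:(5,0)->(5,1) | p3:(1,1)->(2,1) | p4:(3,4)->(4,4)
Step 2: p0:(4,0)->(5,0) | p1:(1,3)->(2,3) | p2:(5,1)->(5,2) | p3:(2,1)->(2,2) | p4:(4,4)->(5,4)->EXIT
Step 3: p0:(5,0)->(5,1) | p1:(2,3)->(2,4) | p2:(5,2)->(5,3) | p3:(2,2)->(2,3) | p4:escaped
Step 4: p0:(5,1)->(5,2) | p1:(2,4)->(2,5)->EXIT | p2:(5,3)->(5,4)->EXIT | p3:(2,3)->(2,4) | p4:escaped
Step 5: p0:(5,2)->(5,3) | p1:escaped | p2:escaped | p3:(2,4)->(2,5)->EXIT | p4:escaped
Step 6: p0:(5,3)->(5,4)->EXIT | p1:escaped | p2:escaped | p3:escaped | p4:escaped
Exit steps: [6, 4, 4, 5, 2]
First to escape: p4 at step 2

Answer: 4 2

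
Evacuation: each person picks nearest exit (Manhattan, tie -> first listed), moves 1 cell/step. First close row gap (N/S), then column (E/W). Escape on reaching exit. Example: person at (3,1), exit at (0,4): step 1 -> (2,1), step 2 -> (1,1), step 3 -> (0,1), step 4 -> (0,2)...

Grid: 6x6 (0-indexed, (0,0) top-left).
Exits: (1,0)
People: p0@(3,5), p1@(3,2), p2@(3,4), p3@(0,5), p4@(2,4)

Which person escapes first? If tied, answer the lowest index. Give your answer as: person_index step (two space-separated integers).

Answer: 1 4

Derivation:
Step 1: p0:(3,5)->(2,5) | p1:(3,2)->(2,2) | p2:(3,4)->(2,4) | p3:(0,5)->(1,5) | p4:(2,4)->(1,4)
Step 2: p0:(2,5)->(1,5) | p1:(2,2)->(1,2) | p2:(2,4)->(1,4) | p3:(1,5)->(1,4) | p4:(1,4)->(1,3)
Step 3: p0:(1,5)->(1,4) | p1:(1,2)->(1,1) | p2:(1,4)->(1,3) | p3:(1,4)->(1,3) | p4:(1,3)->(1,2)
Step 4: p0:(1,4)->(1,3) | p1:(1,1)->(1,0)->EXIT | p2:(1,3)->(1,2) | p3:(1,3)->(1,2) | p4:(1,2)->(1,1)
Step 5: p0:(1,3)->(1,2) | p1:escaped | p2:(1,2)->(1,1) | p3:(1,2)->(1,1) | p4:(1,1)->(1,0)->EXIT
Step 6: p0:(1,2)->(1,1) | p1:escaped | p2:(1,1)->(1,0)->EXIT | p3:(1,1)->(1,0)->EXIT | p4:escaped
Step 7: p0:(1,1)->(1,0)->EXIT | p1:escaped | p2:escaped | p3:escaped | p4:escaped
Exit steps: [7, 4, 6, 6, 5]
First to escape: p1 at step 4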